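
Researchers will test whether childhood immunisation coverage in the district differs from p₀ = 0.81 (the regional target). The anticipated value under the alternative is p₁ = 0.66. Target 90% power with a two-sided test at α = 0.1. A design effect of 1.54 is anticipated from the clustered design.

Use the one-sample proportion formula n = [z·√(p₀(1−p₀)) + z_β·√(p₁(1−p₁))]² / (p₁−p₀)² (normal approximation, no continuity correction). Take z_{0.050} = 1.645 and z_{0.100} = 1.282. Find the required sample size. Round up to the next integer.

n = 108

n = [z_{α/2}·√(p₀q₀) + z_β·√(p₁q₁)]² / (p₁ − p₀)²
  = [1.645·√(0.81·0.19) + 1.282·√(0.66·0.34)]² / (-0.15)²
  = [1.645·0.3923 + 1.282·0.4737]² / 0.0225
  = [1.2526]² / 0.0225
  = 69.74
Design effect: 1.54 × 69.74 = 107.39.
Round up → n = 108.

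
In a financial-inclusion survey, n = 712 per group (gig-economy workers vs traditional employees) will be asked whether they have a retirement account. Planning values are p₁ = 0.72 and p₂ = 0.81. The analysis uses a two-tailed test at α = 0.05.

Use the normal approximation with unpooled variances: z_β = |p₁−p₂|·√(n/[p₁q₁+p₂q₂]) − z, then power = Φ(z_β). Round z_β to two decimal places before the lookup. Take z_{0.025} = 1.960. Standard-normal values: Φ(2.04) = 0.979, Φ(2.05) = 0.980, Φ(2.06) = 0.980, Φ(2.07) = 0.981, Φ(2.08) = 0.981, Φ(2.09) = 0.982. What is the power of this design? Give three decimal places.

Power ≈ 0.981

z_β = |p₁−p₂|·√(n/[p₁q₁+p₂q₂]) − z_{α/2}
    = 0.09 · √(712/0.3555) − 1.960
    = 0.09 · 44.7528 − 1.960
    = 4.0278 − 1.960 = 2.0678 → 2.07
Power = Φ(2.07) = 0.981.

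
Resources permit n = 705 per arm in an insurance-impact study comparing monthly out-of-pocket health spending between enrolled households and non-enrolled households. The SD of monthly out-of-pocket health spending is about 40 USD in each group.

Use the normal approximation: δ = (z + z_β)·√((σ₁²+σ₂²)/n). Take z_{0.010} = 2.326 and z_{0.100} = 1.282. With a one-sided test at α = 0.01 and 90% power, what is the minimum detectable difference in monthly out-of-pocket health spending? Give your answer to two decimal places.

Minimum detectable difference ≈ 7.69 USD

δ = (z_α + z_β) · √((σ₁²+σ₂²)/n)
  = (2.326 + 1.282) · √(3200/705)
  = 3.608 · √4.539
  = 3.608 · 2.1305
  = 7.6868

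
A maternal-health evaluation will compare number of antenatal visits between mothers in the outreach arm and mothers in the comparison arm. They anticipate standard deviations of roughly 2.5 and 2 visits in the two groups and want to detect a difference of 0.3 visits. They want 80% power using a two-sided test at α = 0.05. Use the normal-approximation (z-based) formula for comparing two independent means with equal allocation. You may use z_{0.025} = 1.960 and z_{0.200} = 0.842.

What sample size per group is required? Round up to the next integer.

n = 895 per group

n = (z_{α/2} + z_β)² · (σ₁² + σ₂²) / δ²
  = (1.960 + 0.842)² · (2.5² + 2² = 10.25) / 0.3²
  = 7.8512 · 10.25 / 0.09
  = 894.16
Round up → n = 895 per group.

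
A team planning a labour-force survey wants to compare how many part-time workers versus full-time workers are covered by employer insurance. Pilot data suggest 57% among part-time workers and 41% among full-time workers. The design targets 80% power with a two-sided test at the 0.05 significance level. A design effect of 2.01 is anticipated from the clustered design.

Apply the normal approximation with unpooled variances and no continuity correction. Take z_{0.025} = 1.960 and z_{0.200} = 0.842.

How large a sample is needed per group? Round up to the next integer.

n = (z_{α/2} + z_β)² · [p₁(1−p₁) + p₂(1−p₂)] / (p₁ − p₂)²
  = (1.960 + 0.842)² · (0.57·0.43 + 0.41·0.59) / (0.16)²
  = (2.802)² · (0.2451 + 0.2419) / 0.0256
  = 7.8512 · 0.4870 / 0.0256
  = 149.36
Design effect: 2.01 × 149.36 = 300.21.
Round up → n = 301 per group.

n = 301 per group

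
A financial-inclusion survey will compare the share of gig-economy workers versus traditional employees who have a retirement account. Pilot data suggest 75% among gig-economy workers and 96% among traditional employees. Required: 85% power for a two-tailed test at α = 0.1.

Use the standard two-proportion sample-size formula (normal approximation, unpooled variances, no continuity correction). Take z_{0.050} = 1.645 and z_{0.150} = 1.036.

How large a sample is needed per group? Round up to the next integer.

n = 37 per group

n = (z_{α/2} + z_β)² · [p₁(1−p₁) + p₂(1−p₂)] / (p₁ − p₂)²
  = (1.645 + 1.036)² · (0.75·0.25 + 0.96·0.04) / (-0.21)²
  = (2.681)² · (0.1875 + 0.0384) / 0.0441
  = 7.1878 · 0.2259 / 0.0441
  = 36.82
Round up → n = 37 per group.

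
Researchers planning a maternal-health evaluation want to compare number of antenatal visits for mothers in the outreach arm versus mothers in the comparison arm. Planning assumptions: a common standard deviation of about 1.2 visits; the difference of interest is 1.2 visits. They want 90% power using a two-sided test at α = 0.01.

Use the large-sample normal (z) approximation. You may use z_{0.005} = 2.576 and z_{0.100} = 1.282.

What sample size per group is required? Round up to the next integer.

n = 30 per group

n = (z_{α/2} + z_β)² · (σ₁² + σ₂²) / δ²
  = (2.576 + 1.282)² · (2·1.2² = 2.88) / 1.2²
  = 14.8842 · 2.88 / 1.44
  = 29.77
Round up → n = 30 per group.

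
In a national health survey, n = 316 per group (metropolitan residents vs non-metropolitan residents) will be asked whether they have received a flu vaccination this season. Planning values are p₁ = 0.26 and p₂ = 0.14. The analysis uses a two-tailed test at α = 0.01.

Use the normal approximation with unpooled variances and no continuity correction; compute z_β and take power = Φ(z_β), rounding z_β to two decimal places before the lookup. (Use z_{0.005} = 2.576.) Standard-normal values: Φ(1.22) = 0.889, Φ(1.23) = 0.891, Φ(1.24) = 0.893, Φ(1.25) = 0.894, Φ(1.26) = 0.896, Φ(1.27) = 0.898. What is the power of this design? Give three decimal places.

z_β = |p₁−p₂|·√(n/[p₁q₁+p₂q₂]) − z_{α/2}
    = 0.12 · √(316/0.3128) − 2.576
    = 0.12 · 31.7841 − 2.576
    = 3.8141 − 2.576 = 1.2381 → 1.24
Power = Φ(1.24) = 0.893.

Power ≈ 0.893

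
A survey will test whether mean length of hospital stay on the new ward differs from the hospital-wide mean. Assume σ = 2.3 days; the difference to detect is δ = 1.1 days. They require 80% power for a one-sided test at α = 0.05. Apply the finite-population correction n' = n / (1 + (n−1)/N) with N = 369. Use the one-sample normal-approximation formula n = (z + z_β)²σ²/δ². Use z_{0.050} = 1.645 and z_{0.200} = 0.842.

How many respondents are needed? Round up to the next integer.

n = (z_α + z_β)² · σ² / δ²
  = (1.645 + 0.842)² · 2.3² / 1.1²
  = 6.1852 · 5.29 / 1.21
  = 27.04
Finite-population correction (N = 369): 27.04 / (1 + (27.04 − 1)/369) = 25.26.
Round up → n = 26.

n = 26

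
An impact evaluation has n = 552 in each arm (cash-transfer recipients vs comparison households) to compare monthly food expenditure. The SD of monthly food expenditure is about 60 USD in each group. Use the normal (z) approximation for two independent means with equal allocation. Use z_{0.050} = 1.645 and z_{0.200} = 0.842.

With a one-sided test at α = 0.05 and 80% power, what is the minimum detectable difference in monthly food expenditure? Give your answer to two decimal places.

δ = (z_α + z_β) · √((σ₁²+σ₂²)/n)
  = (1.645 + 0.842) · √(7200/552)
  = 2.487 · √13.0435
  = 2.487 · 3.6116
  = 8.9820

Minimum detectable difference ≈ 8.98 USD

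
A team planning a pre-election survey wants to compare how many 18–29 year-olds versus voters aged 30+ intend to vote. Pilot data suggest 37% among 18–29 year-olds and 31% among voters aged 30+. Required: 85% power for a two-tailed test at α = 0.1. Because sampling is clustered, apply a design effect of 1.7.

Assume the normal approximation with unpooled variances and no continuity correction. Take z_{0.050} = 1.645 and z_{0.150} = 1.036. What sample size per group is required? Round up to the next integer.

n = 1518 per group

n = (z_{α/2} + z_β)² · [p₁(1−p₁) + p₂(1−p₂)] / (p₁ − p₂)²
  = (1.645 + 1.036)² · (0.37·0.63 + 0.31·0.69) / (0.06)²
  = (2.681)² · (0.2331 + 0.2139) / 0.0036
  = 7.1878 · 0.4470 / 0.0036
  = 892.48
Design effect: 1.7 × 892.48 = 1517.22.
Round up → n = 1518 per group.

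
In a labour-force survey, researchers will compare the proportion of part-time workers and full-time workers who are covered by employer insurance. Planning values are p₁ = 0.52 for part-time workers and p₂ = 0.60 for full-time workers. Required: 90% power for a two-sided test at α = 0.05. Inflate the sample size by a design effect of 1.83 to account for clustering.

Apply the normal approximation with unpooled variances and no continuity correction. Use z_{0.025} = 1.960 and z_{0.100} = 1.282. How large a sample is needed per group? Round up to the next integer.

n = 1472 per group

n = (z_{α/2} + z_β)² · [p₁(1−p₁) + p₂(1−p₂)] / (p₁ − p₂)²
  = (1.960 + 1.282)² · (0.52·0.48 + 0.60·0.40) / (-0.08)²
  = (3.242)² · (0.2496 + 0.2400) / 0.0064
  = 10.5106 · 0.4896 / 0.0064
  = 804.06
Design effect: 1.83 × 804.06 = 1471.43.
Round up → n = 1472 per group.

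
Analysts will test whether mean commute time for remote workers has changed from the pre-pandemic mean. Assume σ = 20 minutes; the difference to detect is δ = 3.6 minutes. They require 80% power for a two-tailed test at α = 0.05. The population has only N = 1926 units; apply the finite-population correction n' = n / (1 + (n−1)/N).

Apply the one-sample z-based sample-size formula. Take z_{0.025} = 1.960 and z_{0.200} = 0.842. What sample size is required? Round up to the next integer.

n = 216

n = (z_{α/2} + z_β)² · σ² / δ²
  = (1.960 + 0.842)² · 20² / 3.6²
  = 7.8512 · 400 / 12.96
  = 242.32
Finite-population correction (N = 1926): 242.32 / (1 + (242.32 − 1)/1926) = 215.34.
Round up → n = 216.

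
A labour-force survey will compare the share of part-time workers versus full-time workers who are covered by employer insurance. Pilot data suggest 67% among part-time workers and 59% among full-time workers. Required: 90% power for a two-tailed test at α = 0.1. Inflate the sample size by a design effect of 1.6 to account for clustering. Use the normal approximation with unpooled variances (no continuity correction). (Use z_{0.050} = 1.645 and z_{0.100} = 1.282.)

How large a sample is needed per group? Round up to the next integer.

n = (z_{α/2} + z_β)² · [p₁(1−p₁) + p₂(1−p₂)] / (p₁ − p₂)²
  = (1.645 + 1.282)² · (0.67·0.33 + 0.59·0.41) / (0.08)²
  = (2.927)² · (0.2211 + 0.2419) / 0.0064
  = 8.5673 · 0.4630 / 0.0064
  = 619.79
Design effect: 1.6 × 619.79 = 991.67.
Round up → n = 992 per group.

n = 992 per group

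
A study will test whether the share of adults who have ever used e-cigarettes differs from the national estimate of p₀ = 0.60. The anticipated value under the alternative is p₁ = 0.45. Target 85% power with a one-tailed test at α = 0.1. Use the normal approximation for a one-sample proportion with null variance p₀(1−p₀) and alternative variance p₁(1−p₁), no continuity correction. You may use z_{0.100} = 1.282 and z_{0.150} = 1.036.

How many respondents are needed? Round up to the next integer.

n = 59

n = [z_α·√(p₀q₀) + z_β·√(p₁q₁)]² / (p₁ − p₀)²
  = [1.282·√(0.60·0.40) + 1.036·√(0.45·0.55)]² / (-0.15)²
  = [1.282·0.4899 + 1.036·0.4975]² / 0.0225
  = [1.1435]² / 0.0225
  = 58.11
Round up → n = 59.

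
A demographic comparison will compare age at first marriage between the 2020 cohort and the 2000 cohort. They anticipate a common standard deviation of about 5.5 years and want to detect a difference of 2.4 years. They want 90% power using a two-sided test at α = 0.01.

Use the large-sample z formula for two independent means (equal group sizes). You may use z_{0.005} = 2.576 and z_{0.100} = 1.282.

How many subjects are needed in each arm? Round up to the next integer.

n = (z_{α/2} + z_β)² · (σ₁² + σ₂²) / δ²
  = (2.576 + 1.282)² · (2·5.5² = 60.5) / 2.4²
  = 14.8842 · 60.5 / 5.76
  = 156.34
Round up → n = 157 per group.

n = 157 per group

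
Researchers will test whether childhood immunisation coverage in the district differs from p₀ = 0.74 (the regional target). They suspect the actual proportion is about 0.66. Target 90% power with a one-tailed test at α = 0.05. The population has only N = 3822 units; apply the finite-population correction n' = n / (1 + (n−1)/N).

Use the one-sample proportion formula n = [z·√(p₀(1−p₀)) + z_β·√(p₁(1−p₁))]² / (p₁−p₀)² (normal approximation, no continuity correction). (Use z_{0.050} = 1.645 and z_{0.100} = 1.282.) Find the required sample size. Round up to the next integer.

n = 258

n = [z_α·√(p₀q₀) + z_β·√(p₁q₁)]² / (p₁ − p₀)²
  = [1.645·√(0.74·0.26) + 1.282·√(0.66·0.34)]² / (-0.08)²
  = [1.645·0.4386 + 1.282·0.4737]² / 0.0064
  = [1.3288]² / 0.0064
  = 275.91
Finite-population correction (N = 3822): 275.91 / (1 + (275.91 − 1)/3822) = 257.40.
Round up → n = 258.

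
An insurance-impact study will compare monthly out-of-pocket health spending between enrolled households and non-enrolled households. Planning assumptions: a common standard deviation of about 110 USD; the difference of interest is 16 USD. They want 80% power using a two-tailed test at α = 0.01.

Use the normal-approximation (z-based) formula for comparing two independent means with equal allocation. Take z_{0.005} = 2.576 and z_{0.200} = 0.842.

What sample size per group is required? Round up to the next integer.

n = (z_{α/2} + z_β)² · (σ₁² + σ₂²) / δ²
  = (2.576 + 0.842)² · (2·110² = 24200) / 16²
  = 11.6827 · 24200 / 256
  = 1104.38
Round up → n = 1105 per group.

n = 1105 per group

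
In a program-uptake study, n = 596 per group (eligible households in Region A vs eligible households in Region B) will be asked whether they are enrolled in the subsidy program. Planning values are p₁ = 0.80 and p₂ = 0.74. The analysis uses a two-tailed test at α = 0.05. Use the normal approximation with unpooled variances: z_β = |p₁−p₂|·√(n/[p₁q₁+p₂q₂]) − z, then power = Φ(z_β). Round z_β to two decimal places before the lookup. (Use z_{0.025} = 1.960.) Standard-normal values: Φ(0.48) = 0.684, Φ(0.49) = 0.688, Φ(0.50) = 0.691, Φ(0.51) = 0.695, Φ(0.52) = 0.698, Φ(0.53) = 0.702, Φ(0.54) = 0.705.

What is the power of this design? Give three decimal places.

z_β = |p₁−p₂|·√(n/[p₁q₁+p₂q₂]) − z_{α/2}
    = 0.06 · √(596/0.3524) − 1.960
    = 0.06 · 41.1249 − 1.960
    = 2.4675 − 1.960 = 0.5075 → 0.51
Power = Φ(0.51) = 0.695.

Power ≈ 0.695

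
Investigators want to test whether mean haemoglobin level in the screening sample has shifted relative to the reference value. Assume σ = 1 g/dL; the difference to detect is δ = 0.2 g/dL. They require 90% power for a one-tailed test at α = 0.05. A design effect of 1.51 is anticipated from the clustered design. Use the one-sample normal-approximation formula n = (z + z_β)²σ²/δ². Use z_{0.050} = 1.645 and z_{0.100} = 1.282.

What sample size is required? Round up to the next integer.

n = (z_α + z_β)² · σ² / δ²
  = (1.645 + 1.282)² · 1² / 0.2²
  = 8.5673 · 1 / 0.04
  = 214.18
Design effect: 1.51 × 214.18 = 323.42.
Round up → n = 324.

n = 324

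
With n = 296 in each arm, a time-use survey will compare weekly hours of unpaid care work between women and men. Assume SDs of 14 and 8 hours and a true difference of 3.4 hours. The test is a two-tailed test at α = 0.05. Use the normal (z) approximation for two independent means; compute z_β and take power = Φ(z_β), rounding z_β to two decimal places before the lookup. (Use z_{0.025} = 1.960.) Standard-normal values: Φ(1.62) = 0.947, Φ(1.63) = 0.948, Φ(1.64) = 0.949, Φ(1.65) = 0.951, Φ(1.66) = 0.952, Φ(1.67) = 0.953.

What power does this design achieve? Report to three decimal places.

Power ≈ 0.953

z_β = δ·√(n/(σ₁²+σ₂²)) − z_{α/2}
    = 3.4 · √(296/260) − 1.960
    = 3.4 · 1.06699 − 1.960
    = 3.6278 − 1.960 = 1.6678 → 1.67
Power = Φ(1.67) = 0.953.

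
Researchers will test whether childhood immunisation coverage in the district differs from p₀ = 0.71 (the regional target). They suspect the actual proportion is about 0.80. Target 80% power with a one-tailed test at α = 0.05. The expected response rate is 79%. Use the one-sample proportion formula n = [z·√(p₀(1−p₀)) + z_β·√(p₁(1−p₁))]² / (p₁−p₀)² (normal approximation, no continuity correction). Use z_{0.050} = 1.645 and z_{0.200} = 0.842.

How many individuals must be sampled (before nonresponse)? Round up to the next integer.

n = 184

n = [z_α·√(p₀q₀) + z_β·√(p₁q₁)]² / (p₁ − p₀)²
  = [1.645·√(0.71·0.29) + 0.842·√(0.80·0.20)]² / (0.09)²
  = [1.645·0.4538 + 0.842·0.4000]² / 0.0081
  = [1.0832]² / 0.0081
  = 144.86
Adjust for 79% response: 144.86 / 0.79 = 183.37.
Round up → n = 184.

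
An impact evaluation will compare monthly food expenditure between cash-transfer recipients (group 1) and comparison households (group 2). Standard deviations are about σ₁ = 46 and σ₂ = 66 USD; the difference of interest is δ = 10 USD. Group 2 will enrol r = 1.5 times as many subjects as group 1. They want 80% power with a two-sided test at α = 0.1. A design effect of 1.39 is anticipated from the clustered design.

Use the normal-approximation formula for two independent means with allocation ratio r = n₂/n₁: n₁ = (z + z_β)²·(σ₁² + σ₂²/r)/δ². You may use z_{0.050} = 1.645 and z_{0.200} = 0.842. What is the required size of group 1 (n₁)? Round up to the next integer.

n₁ = (z_{α/2} + z_β)² · (σ₁² + σ₂²/r) / δ²
   = (1.645 + 0.842)² · (46² + 66²/1.5) / 10²
   = 6.1852 · (2116 + 2904) / 100
   = 6.1852 · 5020 / 100
   = 310.50
Design effect: 1.39 × 310.50 = 431.59.
Round up → n₁ = 432; n₂ = r·n₁ = 1.5 × 432 = 648.

n₁ = 432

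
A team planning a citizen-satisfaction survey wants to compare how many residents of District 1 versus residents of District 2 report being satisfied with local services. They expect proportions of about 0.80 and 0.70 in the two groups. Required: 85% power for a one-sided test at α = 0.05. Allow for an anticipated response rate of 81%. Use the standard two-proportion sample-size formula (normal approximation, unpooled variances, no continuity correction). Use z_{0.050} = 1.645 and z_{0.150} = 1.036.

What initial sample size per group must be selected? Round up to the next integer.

n = (z_α + z_β)² · [p₁(1−p₁) + p₂(1−p₂)] / (p₁ − p₂)²
  = (1.645 + 1.036)² · (0.80·0.20 + 0.70·0.30) / (0.10)²
  = (2.681)² · (0.1600 + 0.2100) / 0.0100
  = 7.1878 · 0.3700 / 0.0100
  = 265.95
Adjust for 81% response: 265.95 / 0.81 = 328.33.
Round up → n = 329 per group.

n = 329 per group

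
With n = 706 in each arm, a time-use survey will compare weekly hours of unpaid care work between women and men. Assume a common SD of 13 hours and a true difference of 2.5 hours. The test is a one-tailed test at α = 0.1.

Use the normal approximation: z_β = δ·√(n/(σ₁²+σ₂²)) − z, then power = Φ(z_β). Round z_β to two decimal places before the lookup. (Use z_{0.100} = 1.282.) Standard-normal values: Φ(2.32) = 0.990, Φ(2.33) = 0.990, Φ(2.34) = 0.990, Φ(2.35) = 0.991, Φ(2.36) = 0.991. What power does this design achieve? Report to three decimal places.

z_β = δ·√(n/(σ₁²+σ₂²)) − z_α
    = 2.5 · √(706/338) − 1.282
    = 2.5 · 1.44525 − 1.282
    = 3.6131 − 1.282 = 2.3311 → 2.33
Power = Φ(2.33) = 0.990.

Power ≈ 0.990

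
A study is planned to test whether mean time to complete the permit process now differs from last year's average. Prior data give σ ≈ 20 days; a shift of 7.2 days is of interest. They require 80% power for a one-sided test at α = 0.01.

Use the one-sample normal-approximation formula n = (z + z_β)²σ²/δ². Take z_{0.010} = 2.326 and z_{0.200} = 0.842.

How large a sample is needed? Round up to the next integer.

n = 78

n = (z_α + z_β)² · σ² / δ²
  = (2.326 + 0.842)² · 20² / 7.2²
  = 10.0362 · 400 / 51.84
  = 77.44
Round up → n = 78.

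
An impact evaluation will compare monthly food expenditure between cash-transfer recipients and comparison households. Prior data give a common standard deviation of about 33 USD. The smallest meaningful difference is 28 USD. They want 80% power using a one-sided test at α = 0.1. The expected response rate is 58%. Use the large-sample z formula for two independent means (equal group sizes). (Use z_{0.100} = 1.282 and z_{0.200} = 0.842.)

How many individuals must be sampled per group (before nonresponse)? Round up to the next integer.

n = (z_α + z_β)² · (σ₁² + σ₂²) / δ²
  = (1.282 + 0.842)² · (2·33² = 2178) / 28²
  = 4.5114 · 2178 / 784
  = 12.53
Adjust for 58% response: 12.53 / 0.58 = 21.61.
Round up → n = 22 per group.

n = 22 per group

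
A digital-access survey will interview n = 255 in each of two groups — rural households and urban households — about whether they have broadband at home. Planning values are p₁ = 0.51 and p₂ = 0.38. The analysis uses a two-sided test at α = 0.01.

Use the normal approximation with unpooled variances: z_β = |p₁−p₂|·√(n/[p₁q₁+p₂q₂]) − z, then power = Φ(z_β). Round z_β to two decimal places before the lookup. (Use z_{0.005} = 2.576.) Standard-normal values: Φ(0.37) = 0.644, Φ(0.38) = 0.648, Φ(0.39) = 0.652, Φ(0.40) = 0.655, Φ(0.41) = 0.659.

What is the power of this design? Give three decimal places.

Power ≈ 0.655

z_β = |p₁−p₂|·√(n/[p₁q₁+p₂q₂]) − z_{α/2}
    = 0.13 · √(255/0.4855) − 2.576
    = 0.13 · 22.9179 − 2.576
    = 2.9793 − 2.576 = 0.4033 → 0.40
Power = Φ(0.40) = 0.655.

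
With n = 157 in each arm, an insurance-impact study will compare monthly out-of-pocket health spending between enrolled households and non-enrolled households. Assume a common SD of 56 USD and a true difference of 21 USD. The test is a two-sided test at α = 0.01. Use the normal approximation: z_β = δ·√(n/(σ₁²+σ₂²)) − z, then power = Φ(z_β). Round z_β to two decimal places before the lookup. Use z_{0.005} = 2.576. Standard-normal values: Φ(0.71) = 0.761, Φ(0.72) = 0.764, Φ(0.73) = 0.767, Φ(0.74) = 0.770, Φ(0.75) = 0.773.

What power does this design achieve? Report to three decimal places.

Power ≈ 0.773

z_β = δ·√(n/(σ₁²+σ₂²)) − z_{α/2}
    = 21 · √(157/6272) − 2.576
    = 21 · 0.15821 − 2.576
    = 3.3225 − 2.576 = 0.7465 → 0.75
Power = Φ(0.75) = 0.773.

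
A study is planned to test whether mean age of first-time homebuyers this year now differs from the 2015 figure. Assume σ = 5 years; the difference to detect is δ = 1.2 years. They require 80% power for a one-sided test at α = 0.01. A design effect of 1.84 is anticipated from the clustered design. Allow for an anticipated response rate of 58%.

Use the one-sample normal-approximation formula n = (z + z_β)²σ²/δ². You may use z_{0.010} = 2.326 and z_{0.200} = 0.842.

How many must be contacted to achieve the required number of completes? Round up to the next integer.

n = (z_α + z_β)² · σ² / δ²
  = (2.326 + 0.842)² · 5² / 1.2²
  = 10.0362 · 25 / 1.44
  = 174.24
Design effect: 1.84 × 174.24 = 320.60.
Adjust for 58% response: 320.60 / 0.58 = 552.76.
Round up → n = 553.

n = 553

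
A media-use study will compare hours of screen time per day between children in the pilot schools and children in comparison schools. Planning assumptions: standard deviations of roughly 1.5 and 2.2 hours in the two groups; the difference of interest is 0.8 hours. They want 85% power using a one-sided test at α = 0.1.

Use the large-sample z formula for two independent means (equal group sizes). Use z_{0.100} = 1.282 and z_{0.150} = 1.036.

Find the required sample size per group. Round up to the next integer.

n = (z_α + z_β)² · (σ₁² + σ₂²) / δ²
  = (1.282 + 1.036)² · (1.5² + 2.2² = 7.09) / 0.8²
  = 5.3731 · 7.09 / 0.64
  = 59.52
Round up → n = 60 per group.

n = 60 per group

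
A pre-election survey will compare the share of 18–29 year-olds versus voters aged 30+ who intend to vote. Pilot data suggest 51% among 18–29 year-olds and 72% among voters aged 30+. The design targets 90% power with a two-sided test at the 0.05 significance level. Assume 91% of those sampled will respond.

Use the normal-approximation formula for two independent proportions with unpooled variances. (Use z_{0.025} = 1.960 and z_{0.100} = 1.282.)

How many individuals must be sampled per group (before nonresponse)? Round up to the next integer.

n = 119 per group

n = (z_{α/2} + z_β)² · [p₁(1−p₁) + p₂(1−p₂)] / (p₁ − p₂)²
  = (1.960 + 1.282)² · (0.51·0.49 + 0.72·0.28) / (-0.21)²
  = (3.242)² · (0.2499 + 0.2016) / 0.0441
  = 10.5106 · 0.4515 / 0.0441
  = 107.61
Adjust for 91% response: 107.61 / 0.91 = 118.25.
Round up → n = 119 per group.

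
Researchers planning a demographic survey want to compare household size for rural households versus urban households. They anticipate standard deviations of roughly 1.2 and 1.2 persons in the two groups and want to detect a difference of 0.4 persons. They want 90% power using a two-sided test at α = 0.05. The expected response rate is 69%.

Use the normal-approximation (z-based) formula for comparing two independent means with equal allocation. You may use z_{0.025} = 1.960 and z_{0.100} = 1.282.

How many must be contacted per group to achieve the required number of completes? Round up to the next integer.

n = 275 per group

n = (z_{α/2} + z_β)² · (σ₁² + σ₂²) / δ²
  = (1.960 + 1.282)² · (1.2² + 1.2² = 2.88) / 0.4²
  = 10.5106 · 2.88 / 0.16
  = 189.19
Adjust for 69% response: 189.19 / 0.69 = 274.19.
Round up → n = 275 per group.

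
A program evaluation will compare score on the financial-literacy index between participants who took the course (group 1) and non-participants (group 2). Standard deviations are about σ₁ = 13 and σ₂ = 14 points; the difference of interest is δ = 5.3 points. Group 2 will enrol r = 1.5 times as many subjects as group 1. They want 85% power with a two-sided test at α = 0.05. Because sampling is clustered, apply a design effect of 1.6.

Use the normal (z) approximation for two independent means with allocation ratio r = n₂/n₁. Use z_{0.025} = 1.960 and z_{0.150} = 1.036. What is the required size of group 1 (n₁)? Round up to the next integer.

n₁ = 154

n₁ = (z_{α/2} + z_β)² · (σ₁² + σ₂²/r) / δ²
   = (1.960 + 1.036)² · (13² + 14²/1.5) / 5.3²
   = 8.9760 · (169 + 130.6667) / 28.09
   = 8.9760 · 299.6667 / 28.09
   = 95.76
Design effect: 1.6 × 95.76 = 153.21.
Round up → n₁ = 154; n₂ = r·n₁ = 1.5 × 154 = 231.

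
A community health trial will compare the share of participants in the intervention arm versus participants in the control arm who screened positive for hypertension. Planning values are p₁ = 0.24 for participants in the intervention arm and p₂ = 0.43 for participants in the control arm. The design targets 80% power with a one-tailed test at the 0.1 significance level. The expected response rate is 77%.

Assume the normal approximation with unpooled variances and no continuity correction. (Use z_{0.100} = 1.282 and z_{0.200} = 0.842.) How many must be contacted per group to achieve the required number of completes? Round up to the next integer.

n = (z_α + z_β)² · [p₁(1−p₁) + p₂(1−p₂)] / (p₁ − p₂)²
  = (1.282 + 0.842)² · (0.24·0.76 + 0.43·0.57) / (-0.19)²
  = (2.124)² · (0.1824 + 0.2451) / 0.0361
  = 4.5114 · 0.4275 / 0.0361
  = 53.42
Adjust for 77% response: 53.42 / 0.77 = 69.38.
Round up → n = 70 per group.

n = 70 per group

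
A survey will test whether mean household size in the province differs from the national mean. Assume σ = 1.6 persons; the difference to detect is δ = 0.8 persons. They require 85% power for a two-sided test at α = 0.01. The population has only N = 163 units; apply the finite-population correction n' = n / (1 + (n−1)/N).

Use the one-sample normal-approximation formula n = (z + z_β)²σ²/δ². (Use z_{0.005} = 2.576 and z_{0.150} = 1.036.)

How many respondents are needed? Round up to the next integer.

n = (z_{α/2} + z_β)² · σ² / δ²
  = (2.576 + 1.036)² · 1.6² / 0.8²
  = 13.0465 · 2.56 / 0.64
  = 52.19
Finite-population correction (N = 163): 52.19 / (1 + (52.19 − 1)/163) = 39.71.
Round up → n = 40.

n = 40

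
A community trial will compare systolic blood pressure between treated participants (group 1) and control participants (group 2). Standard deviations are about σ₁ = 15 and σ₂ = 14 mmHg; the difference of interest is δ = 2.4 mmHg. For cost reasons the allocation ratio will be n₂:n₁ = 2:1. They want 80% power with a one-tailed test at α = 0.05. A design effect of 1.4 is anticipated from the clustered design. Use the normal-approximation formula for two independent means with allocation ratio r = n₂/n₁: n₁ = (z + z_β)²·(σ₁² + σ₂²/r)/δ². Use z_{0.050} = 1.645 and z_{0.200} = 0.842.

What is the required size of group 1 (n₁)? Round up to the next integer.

n₁ = (z_α + z_β)² · (σ₁² + σ₂²/r) / δ²
   = (1.645 + 0.842)² · (15² + 14²/2) / 2.4²
   = 6.1852 · (225 + 98) / 5.76
   = 6.1852 · 323 / 5.76
   = 346.84
Design effect: 1.4 × 346.84 = 485.58.
Round up → n₁ = 486; n₂ = r·n₁ = 2 × 486 = 972.

n₁ = 486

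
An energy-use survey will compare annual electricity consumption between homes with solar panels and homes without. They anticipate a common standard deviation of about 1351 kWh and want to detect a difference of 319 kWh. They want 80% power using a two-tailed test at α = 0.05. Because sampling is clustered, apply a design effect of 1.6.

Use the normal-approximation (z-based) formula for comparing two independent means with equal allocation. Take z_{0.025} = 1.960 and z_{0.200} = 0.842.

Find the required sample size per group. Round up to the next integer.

n = 451 per group

n = (z_{α/2} + z_β)² · (σ₁² + σ₂²) / δ²
  = (1.960 + 0.842)² · (2·1351² = 3650402) / 319²
  = 7.8512 · 3650402 / 101761
  = 281.64
Design effect: 1.6 × 281.64 = 450.63.
Round up → n = 451 per group.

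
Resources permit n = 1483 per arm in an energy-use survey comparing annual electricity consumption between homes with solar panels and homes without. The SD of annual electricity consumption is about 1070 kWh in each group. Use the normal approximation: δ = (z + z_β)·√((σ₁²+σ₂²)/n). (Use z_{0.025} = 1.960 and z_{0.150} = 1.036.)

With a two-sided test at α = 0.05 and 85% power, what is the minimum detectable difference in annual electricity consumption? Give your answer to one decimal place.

Minimum detectable difference ≈ 117.7 kWh

δ = (z_{α/2} + z_β) · √((σ₁²+σ₂²)/n)
  = (1.960 + 1.036) · √(2289800/1483)
  = 2.996 · √1544.0
  = 2.996 · 39.2942
  = 117.7254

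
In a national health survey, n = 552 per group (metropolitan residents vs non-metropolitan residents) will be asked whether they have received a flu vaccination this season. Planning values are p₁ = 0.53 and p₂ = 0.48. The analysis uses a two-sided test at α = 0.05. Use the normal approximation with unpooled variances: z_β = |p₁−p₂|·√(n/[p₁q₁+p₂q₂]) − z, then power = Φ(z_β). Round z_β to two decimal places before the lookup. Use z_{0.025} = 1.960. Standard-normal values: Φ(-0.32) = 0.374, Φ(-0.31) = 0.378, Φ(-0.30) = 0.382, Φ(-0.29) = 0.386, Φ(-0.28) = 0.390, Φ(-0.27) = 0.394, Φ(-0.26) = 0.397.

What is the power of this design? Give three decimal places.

Power ≈ 0.382

z_β = |p₁−p₂|·√(n/[p₁q₁+p₂q₂]) − z_{α/2}
    = 0.05 · √(552/0.4987) − 1.960
    = 0.05 · 33.2698 − 1.960
    = 1.6635 − 1.960 = -0.2965 → -0.30
Power = Φ(-0.30) = 0.382.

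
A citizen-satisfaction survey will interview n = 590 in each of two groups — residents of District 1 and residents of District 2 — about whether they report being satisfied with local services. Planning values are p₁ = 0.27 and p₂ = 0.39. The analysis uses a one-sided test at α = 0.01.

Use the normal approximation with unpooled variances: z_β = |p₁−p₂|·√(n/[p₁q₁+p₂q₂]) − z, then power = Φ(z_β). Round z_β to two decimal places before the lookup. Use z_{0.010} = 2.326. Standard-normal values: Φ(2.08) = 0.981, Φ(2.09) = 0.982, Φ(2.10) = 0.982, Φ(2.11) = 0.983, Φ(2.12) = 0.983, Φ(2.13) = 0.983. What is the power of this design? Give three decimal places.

z_β = |p₁−p₂|·√(n/[p₁q₁+p₂q₂]) − z_α
    = 0.12 · √(590/0.4350) − 2.326
    = 0.12 · 36.8283 − 2.326
    = 4.4194 − 2.326 = 2.0934 → 2.09
Power = Φ(2.09) = 0.982.

Power ≈ 0.982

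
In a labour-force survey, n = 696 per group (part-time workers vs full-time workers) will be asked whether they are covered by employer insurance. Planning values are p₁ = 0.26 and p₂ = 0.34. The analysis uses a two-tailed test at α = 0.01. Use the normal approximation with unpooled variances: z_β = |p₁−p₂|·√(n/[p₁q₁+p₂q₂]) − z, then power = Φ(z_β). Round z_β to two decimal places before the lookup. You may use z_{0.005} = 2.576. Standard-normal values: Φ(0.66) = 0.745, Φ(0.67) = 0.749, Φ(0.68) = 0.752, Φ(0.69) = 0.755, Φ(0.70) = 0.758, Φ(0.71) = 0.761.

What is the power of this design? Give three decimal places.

z_β = |p₁−p₂|·√(n/[p₁q₁+p₂q₂]) − z_{α/2}
    = 0.08 · √(696/0.4168) − 2.576
    = 0.08 · 40.8640 − 2.576
    = 3.2691 − 2.576 = 0.6931 → 0.69
Power = Φ(0.69) = 0.755.

Power ≈ 0.755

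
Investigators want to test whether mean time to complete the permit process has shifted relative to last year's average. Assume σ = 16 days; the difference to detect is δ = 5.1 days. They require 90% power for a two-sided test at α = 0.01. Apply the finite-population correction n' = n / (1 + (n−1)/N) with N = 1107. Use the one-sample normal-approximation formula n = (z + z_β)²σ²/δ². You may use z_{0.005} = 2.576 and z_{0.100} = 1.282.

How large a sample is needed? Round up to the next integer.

n = 130

n = (z_{α/2} + z_β)² · σ² / δ²
  = (2.576 + 1.282)² · 16² / 5.1²
  = 14.8842 · 256 / 26.01
  = 146.50
Finite-population correction (N = 1107): 146.50 / (1 + (146.50 − 1)/1107) = 129.48.
Round up → n = 130.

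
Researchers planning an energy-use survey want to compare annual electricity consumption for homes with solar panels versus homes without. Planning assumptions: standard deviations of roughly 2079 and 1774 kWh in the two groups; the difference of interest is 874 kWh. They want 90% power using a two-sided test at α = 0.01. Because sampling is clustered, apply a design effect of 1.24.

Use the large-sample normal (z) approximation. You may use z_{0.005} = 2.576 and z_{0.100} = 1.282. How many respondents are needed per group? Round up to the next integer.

n = 181 per group

n = (z_{α/2} + z_β)² · (σ₁² + σ₂²) / δ²
  = (2.576 + 1.282)² · (2079² + 1774² = 7469317) / 874²
  = 14.8842 · 7469317 / 763876
  = 145.54
Design effect: 1.24 × 145.54 = 180.47.
Round up → n = 181 per group.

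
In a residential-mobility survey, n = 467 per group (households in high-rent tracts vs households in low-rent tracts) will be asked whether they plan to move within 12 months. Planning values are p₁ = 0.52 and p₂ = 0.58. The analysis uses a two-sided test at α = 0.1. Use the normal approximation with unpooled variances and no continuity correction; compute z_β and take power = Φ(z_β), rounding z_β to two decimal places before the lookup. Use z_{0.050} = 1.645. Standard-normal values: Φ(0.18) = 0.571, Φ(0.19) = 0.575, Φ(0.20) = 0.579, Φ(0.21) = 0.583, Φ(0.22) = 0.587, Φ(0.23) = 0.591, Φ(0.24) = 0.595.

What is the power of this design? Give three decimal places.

z_β = |p₁−p₂|·√(n/[p₁q₁+p₂q₂]) − z_{α/2}
    = 0.06 · √(467/0.4932) − 1.645
    = 0.06 · 30.7714 − 1.645
    = 1.8463 − 1.645 = 0.2013 → 0.20
Power = Φ(0.20) = 0.579.

Power ≈ 0.579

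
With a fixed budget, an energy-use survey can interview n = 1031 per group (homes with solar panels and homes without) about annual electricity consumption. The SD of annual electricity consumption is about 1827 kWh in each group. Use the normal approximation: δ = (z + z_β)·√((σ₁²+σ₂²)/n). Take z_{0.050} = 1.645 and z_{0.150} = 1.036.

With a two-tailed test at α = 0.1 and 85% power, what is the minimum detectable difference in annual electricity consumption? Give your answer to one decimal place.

Minimum detectable difference ≈ 215.7 kWh

δ = (z_{α/2} + z_β) · √((σ₁²+σ₂²)/n)
  = (1.645 + 1.036) · √(6675858/1031)
  = 2.681 · √6475.1
  = 2.681 · 80.4682
  = 215.7352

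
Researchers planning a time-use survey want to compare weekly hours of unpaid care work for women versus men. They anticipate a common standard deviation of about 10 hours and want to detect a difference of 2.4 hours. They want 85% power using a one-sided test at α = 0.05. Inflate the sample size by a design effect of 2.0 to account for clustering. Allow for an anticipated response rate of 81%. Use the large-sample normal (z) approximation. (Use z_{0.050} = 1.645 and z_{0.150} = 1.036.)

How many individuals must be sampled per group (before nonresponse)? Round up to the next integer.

n = (z_α + z_β)² · (σ₁² + σ₂²) / δ²
  = (1.645 + 1.036)² · (2·10² = 200) / 2.4²
  = 7.1878 · 200 / 5.76
  = 249.58
Design effect: 2.0 × 249.58 = 499.15.
Adjust for 81% response: 499.15 / 0.81 = 616.23.
Round up → n = 617 per group.

n = 617 per group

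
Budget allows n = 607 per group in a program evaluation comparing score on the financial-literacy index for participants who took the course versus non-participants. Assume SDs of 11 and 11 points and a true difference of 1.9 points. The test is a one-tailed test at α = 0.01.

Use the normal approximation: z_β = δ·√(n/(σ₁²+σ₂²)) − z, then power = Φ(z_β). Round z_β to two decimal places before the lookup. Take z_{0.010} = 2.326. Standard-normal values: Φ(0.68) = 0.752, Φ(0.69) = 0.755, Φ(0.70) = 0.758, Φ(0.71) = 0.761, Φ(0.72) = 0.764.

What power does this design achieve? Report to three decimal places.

Power ≈ 0.752

z_β = δ·√(n/(σ₁²+σ₂²)) − z_α
    = 1.9 · √(607/242) − 2.326
    = 1.9 · 1.58375 − 2.326
    = 3.0091 − 2.326 = 0.6831 → 0.68
Power = Φ(0.68) = 0.752.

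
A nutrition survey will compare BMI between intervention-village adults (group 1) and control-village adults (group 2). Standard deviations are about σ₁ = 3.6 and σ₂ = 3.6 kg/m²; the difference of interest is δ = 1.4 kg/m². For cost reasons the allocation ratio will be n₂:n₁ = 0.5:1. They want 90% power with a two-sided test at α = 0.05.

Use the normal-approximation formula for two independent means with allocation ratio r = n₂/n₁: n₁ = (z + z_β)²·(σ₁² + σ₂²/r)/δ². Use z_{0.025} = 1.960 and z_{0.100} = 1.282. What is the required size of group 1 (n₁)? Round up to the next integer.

n₁ = (z_{α/2} + z_β)² · (σ₁² + σ₂²/r) / δ²
   = (1.960 + 1.282)² · (3.6² + 3.6²/0.5) / 1.4²
   = 10.5106 · (12.96 + 25.92) / 1.96
   = 10.5106 · 38.88 / 1.96
   = 208.50
Round up → n₁ = 209; n₂ = r·n₁ = 0.5 × 209 = 105.

n₁ = 209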